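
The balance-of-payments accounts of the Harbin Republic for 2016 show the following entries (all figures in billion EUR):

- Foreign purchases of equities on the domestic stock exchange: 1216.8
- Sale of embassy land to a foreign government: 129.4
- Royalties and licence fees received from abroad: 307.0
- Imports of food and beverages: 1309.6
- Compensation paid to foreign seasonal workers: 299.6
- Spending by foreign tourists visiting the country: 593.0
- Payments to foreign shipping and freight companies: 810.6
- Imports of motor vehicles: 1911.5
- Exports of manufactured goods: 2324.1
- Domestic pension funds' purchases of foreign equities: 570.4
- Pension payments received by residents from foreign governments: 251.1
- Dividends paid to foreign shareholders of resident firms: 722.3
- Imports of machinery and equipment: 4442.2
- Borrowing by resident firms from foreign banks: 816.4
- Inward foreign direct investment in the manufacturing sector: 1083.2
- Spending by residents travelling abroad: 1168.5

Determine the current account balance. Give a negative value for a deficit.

-7189.1

Goods: -1309.6 + 2324.1 - 1911.5 - 4442.2 = -5339.2
Services: -1168.5 + 593.0 - 810.6 + 307.0 = -1079.1
Primary income: -299.6 - 722.3 = -1021.9
Secondary income: 251.1
Current account = (-5339.2) + (-1079.1) + (-1021.9) + 251.1 = -7189.1
(Excluded from the current account — financial account: foreign purchases of equities on the domestic stock exchange 1216.8, domestic pension funds' purchases of foreign equities 570.4, borrowing by resident firms from foreign banks 816.4, inward foreign direct investment in the manufacturing sector 1083.2; capital account: sale of embassy land to a foreign government 129.4.)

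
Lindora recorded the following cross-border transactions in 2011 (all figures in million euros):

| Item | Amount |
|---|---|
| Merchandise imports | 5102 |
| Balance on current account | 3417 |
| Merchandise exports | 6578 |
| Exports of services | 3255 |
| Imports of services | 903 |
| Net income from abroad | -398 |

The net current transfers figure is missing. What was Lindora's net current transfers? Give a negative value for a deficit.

Current account = goods balance + services balance + net primary income + net secondary income
Sum of the known components = 3430
Net current transfers = CA - (known components) = 3417 - 3430 = -13

-13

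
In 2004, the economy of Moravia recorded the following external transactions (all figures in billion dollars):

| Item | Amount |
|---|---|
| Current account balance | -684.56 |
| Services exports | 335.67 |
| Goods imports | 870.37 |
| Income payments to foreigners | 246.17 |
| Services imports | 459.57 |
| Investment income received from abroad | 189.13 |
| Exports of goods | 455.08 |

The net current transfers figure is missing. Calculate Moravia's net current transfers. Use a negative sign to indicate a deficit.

Current account = goods balance + services balance + net primary income + net secondary income
Sum of the known components = -596.23
Net current transfers = CA - (known components) = -684.56 - (-596.23) = -88.33

-88.33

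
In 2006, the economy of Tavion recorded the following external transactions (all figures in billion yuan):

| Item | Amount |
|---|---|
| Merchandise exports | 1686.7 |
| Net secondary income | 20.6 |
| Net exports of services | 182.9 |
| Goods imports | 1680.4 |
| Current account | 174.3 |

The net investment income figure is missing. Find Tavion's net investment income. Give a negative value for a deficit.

Current account = goods balance + services balance + net primary income + net secondary income
Sum of the known components = 209.8
Net investment income = CA - (known components) = 174.3 - 209.8 = -35.5

-35.5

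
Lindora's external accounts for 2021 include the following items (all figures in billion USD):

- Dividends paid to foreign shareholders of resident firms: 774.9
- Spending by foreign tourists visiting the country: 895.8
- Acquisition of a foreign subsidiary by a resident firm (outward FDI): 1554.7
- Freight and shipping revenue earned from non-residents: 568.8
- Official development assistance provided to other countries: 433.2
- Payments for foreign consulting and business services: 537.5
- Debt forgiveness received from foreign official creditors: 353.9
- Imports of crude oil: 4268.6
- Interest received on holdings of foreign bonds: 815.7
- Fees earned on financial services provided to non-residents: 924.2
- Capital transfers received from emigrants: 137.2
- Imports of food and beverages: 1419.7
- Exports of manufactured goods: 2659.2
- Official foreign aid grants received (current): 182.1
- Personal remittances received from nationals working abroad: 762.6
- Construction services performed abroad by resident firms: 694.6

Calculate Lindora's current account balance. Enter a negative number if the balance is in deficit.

69.1

Goods: -4268.6 + 2659.2 - 1419.7 = -3029.1
Services: 924.2 + 694.6 + 895.8 + 568.8 - 537.5 = 2545.9
Primary income: 815.7 - 774.9 = 40.8
Secondary income: -433.2 + 182.1 + 762.6 = 511.5
Current account = (-3029.1) + 2545.9 + 40.8 + 511.5 = 69.1
(Excluded from the current account — financial account: acquisition of a foreign subsidiary by a resident firm (outward FDI) 1554.7; capital account: debt forgiveness received from foreign official creditors 353.9, capital transfers received from emigrants 137.2.)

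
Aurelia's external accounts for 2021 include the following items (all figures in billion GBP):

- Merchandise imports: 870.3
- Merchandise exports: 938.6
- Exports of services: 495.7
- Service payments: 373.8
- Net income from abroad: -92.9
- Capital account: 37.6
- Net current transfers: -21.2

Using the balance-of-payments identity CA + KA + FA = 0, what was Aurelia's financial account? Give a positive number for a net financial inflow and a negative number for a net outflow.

-113.7

Goods balance = 938.6 - 870.3 = 68.3
Services balance = 495.7 - 373.8 = 121.9
Trade balance (goods + services) = 68.3 + 121.9 = 190.2
Net primary income = -92.9
Net secondary income = -21.2
Current account = 190.2 + (-92.9) + (-21.2) = 76.1
Financial account = -(76.1 + 37.6) = -113.7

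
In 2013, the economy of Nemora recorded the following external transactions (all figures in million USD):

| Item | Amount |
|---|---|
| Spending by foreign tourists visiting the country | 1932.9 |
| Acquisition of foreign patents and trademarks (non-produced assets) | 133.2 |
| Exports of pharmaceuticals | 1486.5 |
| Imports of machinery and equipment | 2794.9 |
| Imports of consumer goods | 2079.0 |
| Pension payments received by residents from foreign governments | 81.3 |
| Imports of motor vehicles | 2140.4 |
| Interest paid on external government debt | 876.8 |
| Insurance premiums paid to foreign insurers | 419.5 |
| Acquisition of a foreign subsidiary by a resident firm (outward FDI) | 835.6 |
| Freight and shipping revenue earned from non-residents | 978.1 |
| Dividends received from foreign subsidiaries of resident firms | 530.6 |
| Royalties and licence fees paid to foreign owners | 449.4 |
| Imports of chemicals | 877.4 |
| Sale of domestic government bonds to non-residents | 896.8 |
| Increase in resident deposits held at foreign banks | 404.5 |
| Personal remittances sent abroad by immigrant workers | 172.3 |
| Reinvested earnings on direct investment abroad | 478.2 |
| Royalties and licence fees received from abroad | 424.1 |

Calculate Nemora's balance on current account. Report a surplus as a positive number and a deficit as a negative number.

Goods: -2794.9 - 2079.0 - 2140.4 + 1486.5 - 877.4 = -6405.2
Services: 978.1 + 424.1 - 419.5 + 1932.9 - 449.4 = 2466.2
Primary income: 530.6 + 478.2 - 876.8 = 132.0
Secondary income: -172.3 + 81.3 = -91.0
Current account = (-6405.2) + 2466.2 + 132.0 + (-91.0) = -3898.0
(Excluded from the current account — capital account: acquisition of foreign patents and trademarks (non-produced assets) 133.2; financial account: acquisition of a foreign subsidiary by a resident firm (outward FDI) 835.6, sale of domestic government bonds to non-residents 896.8, increase in resident deposits held at foreign banks 404.5.)

-3898.0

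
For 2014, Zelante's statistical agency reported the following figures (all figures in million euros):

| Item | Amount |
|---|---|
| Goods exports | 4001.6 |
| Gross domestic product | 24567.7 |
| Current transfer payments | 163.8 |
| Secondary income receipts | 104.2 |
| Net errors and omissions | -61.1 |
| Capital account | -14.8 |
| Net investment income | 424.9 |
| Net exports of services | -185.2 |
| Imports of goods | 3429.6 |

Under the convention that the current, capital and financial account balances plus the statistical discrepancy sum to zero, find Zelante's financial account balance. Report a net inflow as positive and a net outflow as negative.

-676.2

Goods balance = 4001.6 - 3429.6 = 572.0
Services balance = -185.2
Trade balance (goods + services) = 572.0 + (-185.2) = 386.8
Net primary income = 424.9
Net secondary income = 104.2 - 163.8 = -59.6
Current account = 386.8 + 424.9 + (-59.6) = 752.1
Financial account = -(752.1 + (-14.8) + (-61.1)) = -676.2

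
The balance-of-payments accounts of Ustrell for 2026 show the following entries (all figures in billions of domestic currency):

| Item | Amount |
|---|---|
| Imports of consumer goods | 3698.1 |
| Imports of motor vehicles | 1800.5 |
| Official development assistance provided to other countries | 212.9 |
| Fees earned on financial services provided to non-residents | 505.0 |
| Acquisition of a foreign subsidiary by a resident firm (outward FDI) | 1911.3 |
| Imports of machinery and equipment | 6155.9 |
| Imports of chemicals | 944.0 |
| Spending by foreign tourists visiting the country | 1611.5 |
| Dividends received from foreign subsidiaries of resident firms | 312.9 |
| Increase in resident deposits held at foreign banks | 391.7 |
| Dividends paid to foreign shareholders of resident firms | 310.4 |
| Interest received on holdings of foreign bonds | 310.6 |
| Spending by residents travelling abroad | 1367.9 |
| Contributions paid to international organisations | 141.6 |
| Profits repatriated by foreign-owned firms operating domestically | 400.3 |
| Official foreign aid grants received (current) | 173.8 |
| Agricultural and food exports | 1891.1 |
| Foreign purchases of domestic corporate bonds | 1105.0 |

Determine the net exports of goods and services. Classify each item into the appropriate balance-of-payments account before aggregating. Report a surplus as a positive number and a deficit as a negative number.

Goods: 1891.1 - 3698.1 - 944.0 - 1800.5 - 6155.9 = -10707.4
Services: 1611.5 - 1367.9 + 505.0 = 748.6
Trade balance = -10707.4 + 748.6 = -9958.8
(Excluded from the trade balance — secondary income: official development assistance provided to other countries 212.9, contributions paid to international organisations 141.6, official foreign aid grants received (current) 173.8; financial account: acquisition of a foreign subsidiary by a resident firm (outward FDI) 1911.3, increase in resident deposits held at foreign banks 391.7, foreign purchases of domestic corporate bonds 1105.0; primary income: dividends received from foreign subsidiaries of resident firms 312.9, dividends paid to foreign shareholders of resident firms 310.4, interest received on holdings of foreign bonds 310.6, profits repatriated by foreign-owned firms operating domestically 400.3.)

-9958.8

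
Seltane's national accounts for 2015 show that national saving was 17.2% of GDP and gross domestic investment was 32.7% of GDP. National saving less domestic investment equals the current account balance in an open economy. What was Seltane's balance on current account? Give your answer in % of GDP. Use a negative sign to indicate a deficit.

S - I = CA (net lending to the rest of the world).
CA = S - I = 17.2 - 32.7 = -15.5

-15.5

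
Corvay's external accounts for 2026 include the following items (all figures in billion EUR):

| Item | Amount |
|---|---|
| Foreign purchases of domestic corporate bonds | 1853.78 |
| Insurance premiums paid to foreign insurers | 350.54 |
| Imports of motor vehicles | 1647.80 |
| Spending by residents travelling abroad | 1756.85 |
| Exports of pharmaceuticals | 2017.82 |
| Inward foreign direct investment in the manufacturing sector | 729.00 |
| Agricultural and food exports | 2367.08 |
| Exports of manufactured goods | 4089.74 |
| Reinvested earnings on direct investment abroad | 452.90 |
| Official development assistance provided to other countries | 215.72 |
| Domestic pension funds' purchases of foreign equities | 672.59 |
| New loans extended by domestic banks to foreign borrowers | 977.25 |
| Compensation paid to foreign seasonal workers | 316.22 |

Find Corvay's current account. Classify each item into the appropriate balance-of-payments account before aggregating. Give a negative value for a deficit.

4640.41

Goods: 2367.08 + 4089.74 - 1647.80 + 2017.82 = 6826.84
Services: -1756.85 - 350.54 = -2107.39
Primary income: 452.90 - 316.22 = 136.68
Secondary income: -215.72
Current account = 6826.84 + (-2107.39) + 136.68 + (-215.72) = 4640.41
(Excluded from the current account — financial account: foreign purchases of domestic corporate bonds 1853.78, inward foreign direct investment in the manufacturing sector 729.00, domestic pension funds' purchases of foreign equities 672.59, new loans extended by domestic banks to foreign borrowers 977.25.)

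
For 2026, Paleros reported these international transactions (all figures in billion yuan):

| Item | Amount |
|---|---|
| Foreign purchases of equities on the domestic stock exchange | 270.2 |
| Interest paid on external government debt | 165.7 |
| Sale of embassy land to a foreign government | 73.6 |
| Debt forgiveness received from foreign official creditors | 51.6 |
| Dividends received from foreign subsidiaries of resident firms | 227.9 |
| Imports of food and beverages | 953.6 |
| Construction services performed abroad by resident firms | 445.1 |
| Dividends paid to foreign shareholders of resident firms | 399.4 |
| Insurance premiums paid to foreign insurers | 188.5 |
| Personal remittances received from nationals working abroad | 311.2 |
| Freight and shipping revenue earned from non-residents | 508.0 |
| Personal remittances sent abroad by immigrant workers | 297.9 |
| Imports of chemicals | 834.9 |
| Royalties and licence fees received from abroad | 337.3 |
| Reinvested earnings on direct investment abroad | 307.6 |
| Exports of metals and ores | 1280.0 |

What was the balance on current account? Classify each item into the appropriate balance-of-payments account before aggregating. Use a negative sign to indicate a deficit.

Goods: -834.9 - 953.6 + 1280.0 = -508.5
Services: 337.3 - 188.5 + 445.1 + 508.0 = 1101.9
Primary income: -165.7 + 307.6 - 399.4 + 227.9 = -29.6
Secondary income: -297.9 + 311.2 = 13.3
Current account = (-508.5) + 1101.9 + (-29.6) + 13.3 = 577.1
(Excluded from the current account — financial account: foreign purchases of equities on the domestic stock exchange 270.2; capital account: sale of embassy land to a foreign government 73.6, debt forgiveness received from foreign official creditors 51.6.)

577.1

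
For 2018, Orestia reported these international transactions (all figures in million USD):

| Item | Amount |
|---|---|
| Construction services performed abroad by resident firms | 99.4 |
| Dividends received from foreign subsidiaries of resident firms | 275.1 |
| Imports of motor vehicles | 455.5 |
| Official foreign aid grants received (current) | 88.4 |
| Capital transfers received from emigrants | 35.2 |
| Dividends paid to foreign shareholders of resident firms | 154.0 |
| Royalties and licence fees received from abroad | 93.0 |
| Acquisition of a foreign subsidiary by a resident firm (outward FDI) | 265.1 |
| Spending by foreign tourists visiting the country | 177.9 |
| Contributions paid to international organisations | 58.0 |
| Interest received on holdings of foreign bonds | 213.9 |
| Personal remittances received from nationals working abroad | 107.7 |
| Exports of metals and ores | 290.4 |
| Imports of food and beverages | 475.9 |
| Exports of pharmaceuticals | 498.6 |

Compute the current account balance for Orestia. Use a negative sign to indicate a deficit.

Goods: -475.9 - 455.5 + 498.6 + 290.4 = -142.4
Services: 99.4 + 93.0 + 177.9 = 370.3
Primary income: 275.1 - 154.0 + 213.9 = 335.0
Secondary income: 107.7 + 88.4 - 58.0 = 138.1
Current account = (-142.4) + 370.3 + 335.0 + 138.1 = 701.0
(Excluded from the current account — capital account: capital transfers received from emigrants 35.2; financial account: acquisition of a foreign subsidiary by a resident firm (outward FDI) 265.1.)

701.0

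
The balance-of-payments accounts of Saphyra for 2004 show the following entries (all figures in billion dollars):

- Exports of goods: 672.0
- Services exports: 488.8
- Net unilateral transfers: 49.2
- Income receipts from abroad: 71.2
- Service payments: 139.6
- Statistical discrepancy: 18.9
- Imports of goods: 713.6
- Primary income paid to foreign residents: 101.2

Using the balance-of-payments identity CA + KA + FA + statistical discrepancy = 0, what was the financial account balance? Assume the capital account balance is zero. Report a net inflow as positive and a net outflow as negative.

Goods balance = 672.0 - 713.6 = -41.6
Services balance = 488.8 - 139.6 = 349.2
Trade balance (goods + services) = -41.6 + 349.2 = 307.6
Net primary income = 71.2 - 101.2 = -30.0
Net secondary income = 49.2
Current account = 307.6 + (-30.0) + 49.2 = 326.8
Financial account = -(326.8 + 18.9) = -345.7

-345.7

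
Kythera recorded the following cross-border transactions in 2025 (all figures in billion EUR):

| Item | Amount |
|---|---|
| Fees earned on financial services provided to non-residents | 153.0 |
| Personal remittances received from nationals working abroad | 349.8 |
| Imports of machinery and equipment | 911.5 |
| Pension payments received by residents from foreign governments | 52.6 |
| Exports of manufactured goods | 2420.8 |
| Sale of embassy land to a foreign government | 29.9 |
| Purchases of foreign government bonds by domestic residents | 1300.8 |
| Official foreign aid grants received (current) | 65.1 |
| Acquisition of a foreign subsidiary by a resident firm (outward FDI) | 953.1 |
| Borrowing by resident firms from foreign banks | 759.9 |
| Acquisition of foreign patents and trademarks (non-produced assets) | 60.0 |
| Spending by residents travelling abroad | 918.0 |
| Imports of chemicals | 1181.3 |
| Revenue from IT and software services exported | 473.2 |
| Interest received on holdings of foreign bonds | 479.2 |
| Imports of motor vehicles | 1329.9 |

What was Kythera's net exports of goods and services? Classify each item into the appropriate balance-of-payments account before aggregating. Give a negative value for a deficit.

Goods: -911.5 - 1181.3 - 1329.9 + 2420.8 = -1001.9
Services: 153.0 - 918.0 + 473.2 = -291.8
Trade balance = -1001.9 + (-291.8) = -1293.7
(Excluded from the trade balance — secondary income: personal remittances received from nationals working abroad 349.8, pension payments received by residents from foreign governments 52.6, official foreign aid grants received (current) 65.1; capital account: sale of embassy land to a foreign government 29.9, acquisition of foreign patents and trademarks (non-produced assets) 60.0; financial account: purchases of foreign government bonds by domestic residents 1300.8, acquisition of a foreign subsidiary by a resident firm (outward FDI) 953.1, borrowing by resident firms from foreign banks 759.9; primary income: interest received on holdings of foreign bonds 479.2.)

-1293.7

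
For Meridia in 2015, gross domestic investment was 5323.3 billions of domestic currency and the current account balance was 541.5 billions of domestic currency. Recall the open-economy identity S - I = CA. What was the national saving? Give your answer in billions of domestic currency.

S - I = CA (net lending to the rest of the world).
S = I + CA = 5323.3 + 541.5 = 5864.8

5864.8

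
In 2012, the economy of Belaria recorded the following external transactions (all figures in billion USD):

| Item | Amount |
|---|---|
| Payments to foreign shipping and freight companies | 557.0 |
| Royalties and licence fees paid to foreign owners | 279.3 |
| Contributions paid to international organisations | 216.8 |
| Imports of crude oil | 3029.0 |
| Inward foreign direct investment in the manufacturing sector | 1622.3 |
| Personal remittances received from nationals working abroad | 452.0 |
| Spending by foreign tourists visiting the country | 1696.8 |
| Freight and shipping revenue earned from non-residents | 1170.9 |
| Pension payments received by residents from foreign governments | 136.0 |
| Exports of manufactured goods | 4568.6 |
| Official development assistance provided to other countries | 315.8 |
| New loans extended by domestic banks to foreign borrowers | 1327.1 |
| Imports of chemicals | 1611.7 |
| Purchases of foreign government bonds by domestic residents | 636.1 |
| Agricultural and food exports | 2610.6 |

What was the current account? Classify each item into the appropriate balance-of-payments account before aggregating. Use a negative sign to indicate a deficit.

Goods: -1611.7 + 2610.6 + 4568.6 - 3029.0 = 2538.5
Services: -557.0 + 1170.9 - 279.3 + 1696.8 = 2031.4
Secondary income: -315.8 + 136.0 - 216.8 + 452.0 = 55.4
Current account = 2538.5 + 2031.4 + 55.4 = 4625.3
(Excluded from the current account — financial account: inward foreign direct investment in the manufacturing sector 1622.3, new loans extended by domestic banks to foreign borrowers 1327.1, purchases of foreign government bonds by domestic residents 636.1.)

4625.3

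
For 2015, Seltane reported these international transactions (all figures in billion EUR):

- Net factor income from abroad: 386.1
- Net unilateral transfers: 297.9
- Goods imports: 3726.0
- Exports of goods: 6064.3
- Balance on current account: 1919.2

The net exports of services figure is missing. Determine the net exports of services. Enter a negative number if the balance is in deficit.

Current account = goods balance + services balance + net primary income + net secondary income
Sum of the known components = 3022.3
Net exports of services = CA - (known components) = 1919.2 - 3022.3 = -1103.1

-1103.1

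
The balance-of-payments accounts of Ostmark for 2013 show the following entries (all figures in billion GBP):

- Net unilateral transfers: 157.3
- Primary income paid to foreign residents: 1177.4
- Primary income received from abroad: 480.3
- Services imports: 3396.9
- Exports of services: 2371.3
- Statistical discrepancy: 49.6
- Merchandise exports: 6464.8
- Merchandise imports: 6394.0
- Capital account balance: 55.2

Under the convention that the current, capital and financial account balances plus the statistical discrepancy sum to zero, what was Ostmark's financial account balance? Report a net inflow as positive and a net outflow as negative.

1389.8

Goods balance = 6464.8 - 6394.0 = 70.8
Services balance = 2371.3 - 3396.9 = -1025.6
Trade balance (goods + services) = 70.8 + (-1025.6) = -954.8
Net primary income = 480.3 - 1177.4 = -697.1
Net secondary income = 157.3
Current account = -954.8 + (-697.1) + 157.3 = -1494.6
Financial account = -(-1494.6 + 55.2 + 49.6) = 1389.8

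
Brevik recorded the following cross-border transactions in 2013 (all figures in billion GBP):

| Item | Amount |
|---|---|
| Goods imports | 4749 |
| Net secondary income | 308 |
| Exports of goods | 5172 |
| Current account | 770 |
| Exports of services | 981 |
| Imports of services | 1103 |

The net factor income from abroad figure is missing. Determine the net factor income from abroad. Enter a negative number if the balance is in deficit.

Current account = goods balance + services balance + net primary income + net secondary income
Sum of the known components = 609
Net factor income from abroad = CA - (known components) = 770 - 609 = 161

161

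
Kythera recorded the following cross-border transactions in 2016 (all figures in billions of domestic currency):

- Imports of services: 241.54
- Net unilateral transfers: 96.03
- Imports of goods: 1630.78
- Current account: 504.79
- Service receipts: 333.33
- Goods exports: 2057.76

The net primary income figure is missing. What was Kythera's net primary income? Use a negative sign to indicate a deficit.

-110.01

Current account = goods balance + services balance + net primary income + net secondary income
Sum of the known components = 614.80
Net primary income = CA - (known components) = 504.79 - 614.80 = -110.01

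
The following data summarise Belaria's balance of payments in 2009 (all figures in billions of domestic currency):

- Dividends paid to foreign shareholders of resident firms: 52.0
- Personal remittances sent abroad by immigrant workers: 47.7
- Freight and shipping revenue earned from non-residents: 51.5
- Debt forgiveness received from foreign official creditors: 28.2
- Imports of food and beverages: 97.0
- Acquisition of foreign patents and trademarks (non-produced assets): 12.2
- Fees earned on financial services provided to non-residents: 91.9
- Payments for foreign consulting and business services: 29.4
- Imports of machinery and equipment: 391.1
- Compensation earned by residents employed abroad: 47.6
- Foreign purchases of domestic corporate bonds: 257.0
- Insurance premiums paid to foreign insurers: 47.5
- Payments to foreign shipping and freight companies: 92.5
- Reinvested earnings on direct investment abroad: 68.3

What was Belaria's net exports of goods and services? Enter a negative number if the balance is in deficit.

-514.1

Goods: -391.1 - 97.0 = -488.1
Services: -47.5 + 91.9 + 51.5 - 92.5 - 29.4 = -26.0
Trade balance = -488.1 + (-26.0) = -514.1
(Excluded from the trade balance — primary income: dividends paid to foreign shareholders of resident firms 52.0, compensation earned by residents employed abroad 47.6, reinvested earnings on direct investment abroad 68.3; secondary income: personal remittances sent abroad by immigrant workers 47.7; capital account: debt forgiveness received from foreign official creditors 28.2, acquisition of foreign patents and trademarks (non-produced assets) 12.2; financial account: foreign purchases of domestic corporate bonds 257.0.)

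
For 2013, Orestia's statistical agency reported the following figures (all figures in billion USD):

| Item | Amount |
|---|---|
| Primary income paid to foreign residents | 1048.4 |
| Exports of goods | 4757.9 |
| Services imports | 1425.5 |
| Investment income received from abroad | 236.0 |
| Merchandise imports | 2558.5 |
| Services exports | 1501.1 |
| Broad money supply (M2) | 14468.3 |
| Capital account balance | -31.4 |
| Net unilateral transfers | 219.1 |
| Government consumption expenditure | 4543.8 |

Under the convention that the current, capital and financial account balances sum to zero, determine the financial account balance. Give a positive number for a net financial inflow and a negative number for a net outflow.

Goods balance = 4757.9 - 2558.5 = 2199.4
Services balance = 1501.1 - 1425.5 = 75.6
Trade balance (goods + services) = 2199.4 + 75.6 = 2275.0
Net primary income = 236.0 - 1048.4 = -812.4
Net secondary income = 219.1
Current account = 2275.0 + (-812.4) + 219.1 = 1681.7
Financial account = -(1681.7 + (-31.4)) = -1650.3

-1650.3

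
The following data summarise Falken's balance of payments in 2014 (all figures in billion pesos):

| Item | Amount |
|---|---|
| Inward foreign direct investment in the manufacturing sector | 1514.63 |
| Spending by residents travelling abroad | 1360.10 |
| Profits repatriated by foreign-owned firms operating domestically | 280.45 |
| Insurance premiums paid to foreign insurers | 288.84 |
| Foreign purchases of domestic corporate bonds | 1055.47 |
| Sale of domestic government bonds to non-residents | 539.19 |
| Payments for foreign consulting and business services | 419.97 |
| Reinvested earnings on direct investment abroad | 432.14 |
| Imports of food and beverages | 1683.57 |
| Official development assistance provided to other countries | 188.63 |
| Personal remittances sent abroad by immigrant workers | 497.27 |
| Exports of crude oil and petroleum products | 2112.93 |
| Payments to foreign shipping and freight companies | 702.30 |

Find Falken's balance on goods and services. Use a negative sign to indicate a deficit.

-2341.85

Goods: -1683.57 + 2112.93 = 429.36
Services: -419.97 - 1360.10 - 702.30 - 288.84 = -2771.21
Trade balance = 429.36 + (-2771.21) = -2341.85
(Excluded from the trade balance — financial account: inward foreign direct investment in the manufacturing sector 1514.63, foreign purchases of domestic corporate bonds 1055.47, sale of domestic government bonds to non-residents 539.19; primary income: profits repatriated by foreign-owned firms operating domestically 280.45, reinvested earnings on direct investment abroad 432.14; secondary income: official development assistance provided to other countries 188.63, personal remittances sent abroad by immigrant workers 497.27.)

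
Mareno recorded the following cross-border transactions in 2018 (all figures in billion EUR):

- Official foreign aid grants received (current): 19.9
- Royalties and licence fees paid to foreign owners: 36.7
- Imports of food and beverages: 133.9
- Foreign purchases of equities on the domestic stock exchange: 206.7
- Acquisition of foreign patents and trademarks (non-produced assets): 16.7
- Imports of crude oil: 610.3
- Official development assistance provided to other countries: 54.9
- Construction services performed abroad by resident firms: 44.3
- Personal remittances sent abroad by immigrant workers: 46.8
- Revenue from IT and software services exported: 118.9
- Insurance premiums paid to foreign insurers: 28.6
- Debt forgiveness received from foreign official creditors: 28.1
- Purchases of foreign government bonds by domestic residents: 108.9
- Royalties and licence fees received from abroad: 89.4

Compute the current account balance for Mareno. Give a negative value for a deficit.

-638.7

Goods: -133.9 - 610.3 = -744.2
Services: -28.6 + 118.9 - 36.7 + 89.4 + 44.3 = 187.3
Secondary income: -46.8 + 19.9 - 54.9 = -81.8
Current account = (-744.2) + 187.3 + (-81.8) = -638.7
(Excluded from the current account — financial account: foreign purchases of equities on the domestic stock exchange 206.7, purchases of foreign government bonds by domestic residents 108.9; capital account: acquisition of foreign patents and trademarks (non-produced assets) 16.7, debt forgiveness received from foreign official creditors 28.1.)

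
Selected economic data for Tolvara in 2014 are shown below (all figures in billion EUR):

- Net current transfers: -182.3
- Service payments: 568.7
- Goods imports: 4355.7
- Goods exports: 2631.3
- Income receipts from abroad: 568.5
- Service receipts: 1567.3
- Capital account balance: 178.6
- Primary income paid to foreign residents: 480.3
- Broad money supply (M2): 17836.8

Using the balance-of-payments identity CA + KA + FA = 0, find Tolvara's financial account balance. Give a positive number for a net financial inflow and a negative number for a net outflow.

Goods balance = 2631.3 - 4355.7 = -1724.4
Services balance = 1567.3 - 568.7 = 998.6
Trade balance (goods + services) = -1724.4 + 998.6 = -725.8
Net primary income = 568.5 - 480.3 = 88.2
Net secondary income = -182.3
Current account = -725.8 + 88.2 + (-182.3) = -819.9
Financial account = -(-819.9 + 178.6) = 641.3

641.3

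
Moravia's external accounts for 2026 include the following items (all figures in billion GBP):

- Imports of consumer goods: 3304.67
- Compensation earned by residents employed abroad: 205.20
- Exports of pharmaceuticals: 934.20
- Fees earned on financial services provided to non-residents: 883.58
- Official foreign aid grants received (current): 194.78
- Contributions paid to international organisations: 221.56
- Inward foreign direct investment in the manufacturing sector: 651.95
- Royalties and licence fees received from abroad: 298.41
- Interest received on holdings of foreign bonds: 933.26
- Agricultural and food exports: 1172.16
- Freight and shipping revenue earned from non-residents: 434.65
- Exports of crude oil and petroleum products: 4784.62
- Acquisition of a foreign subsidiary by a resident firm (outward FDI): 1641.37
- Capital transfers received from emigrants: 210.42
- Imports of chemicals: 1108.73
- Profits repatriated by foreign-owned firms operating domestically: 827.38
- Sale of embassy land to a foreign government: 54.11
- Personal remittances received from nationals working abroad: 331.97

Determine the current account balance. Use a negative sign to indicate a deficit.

Goods: -1108.73 + 4784.62 + 934.20 - 3304.67 + 1172.16 = 2477.58
Services: 883.58 + 434.65 + 298.41 = 1616.64
Primary income: 205.20 - 827.38 + 933.26 = 311.08
Secondary income: 331.97 - 221.56 + 194.78 = 305.19
Current account = 2477.58 + 1616.64 + 311.08 + 305.19 = 4710.49
(Excluded from the current account — financial account: inward foreign direct investment in the manufacturing sector 651.95, acquisition of a foreign subsidiary by a resident firm (outward FDI) 1641.37; capital account: capital transfers received from emigrants 210.42, sale of embassy land to a foreign government 54.11.)

4710.49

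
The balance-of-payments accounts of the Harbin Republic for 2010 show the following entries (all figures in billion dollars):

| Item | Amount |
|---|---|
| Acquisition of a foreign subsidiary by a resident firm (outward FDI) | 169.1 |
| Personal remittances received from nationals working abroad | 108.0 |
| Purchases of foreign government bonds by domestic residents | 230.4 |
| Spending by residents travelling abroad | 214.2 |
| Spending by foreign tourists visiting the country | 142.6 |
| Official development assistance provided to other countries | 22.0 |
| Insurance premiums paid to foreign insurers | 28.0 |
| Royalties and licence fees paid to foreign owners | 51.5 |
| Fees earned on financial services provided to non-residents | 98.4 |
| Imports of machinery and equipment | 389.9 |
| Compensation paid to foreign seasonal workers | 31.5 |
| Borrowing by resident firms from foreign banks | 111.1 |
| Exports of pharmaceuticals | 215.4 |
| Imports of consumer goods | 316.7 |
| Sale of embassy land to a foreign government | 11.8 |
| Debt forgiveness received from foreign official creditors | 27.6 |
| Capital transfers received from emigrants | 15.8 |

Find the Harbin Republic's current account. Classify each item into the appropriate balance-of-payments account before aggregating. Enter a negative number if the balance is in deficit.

Goods: -389.9 - 316.7 + 215.4 = -491.2
Services: -51.5 - 28.0 + 98.4 + 142.6 - 214.2 = -52.7
Primary income: -31.5
Secondary income: 108.0 - 22.0 = 86.0
Current account = (-491.2) + (-52.7) + (-31.5) + 86.0 = -489.4
(Excluded from the current account — financial account: acquisition of a foreign subsidiary by a resident firm (outward FDI) 169.1, purchases of foreign government bonds by domestic residents 230.4, borrowing by resident firms from foreign banks 111.1; capital account: sale of embassy land to a foreign government 11.8, debt forgiveness received from foreign official creditors 27.6, capital transfers received from emigrants 15.8.)

-489.4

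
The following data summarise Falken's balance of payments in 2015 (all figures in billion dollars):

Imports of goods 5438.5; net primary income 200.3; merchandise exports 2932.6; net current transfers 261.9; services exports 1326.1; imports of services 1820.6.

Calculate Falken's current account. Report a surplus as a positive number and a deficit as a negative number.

Goods balance = 2932.6 - 5438.5 = -2505.9
Services balance = 1326.1 - 1820.6 = -494.5
Trade balance (goods + services) = -2505.9 + (-494.5) = -3000.4
Net primary income = 200.3
Net secondary income = 261.9
Current account = -3000.4 + 200.3 + 261.9 = -2538.2

-2538.2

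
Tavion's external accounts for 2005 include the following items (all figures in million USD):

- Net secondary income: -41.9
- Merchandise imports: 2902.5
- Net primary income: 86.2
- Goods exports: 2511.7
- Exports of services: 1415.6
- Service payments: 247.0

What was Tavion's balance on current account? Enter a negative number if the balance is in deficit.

822.1

Goods balance = 2511.7 - 2902.5 = -390.8
Services balance = 1415.6 - 247.0 = 1168.6
Trade balance (goods + services) = -390.8 + 1168.6 = 777.8
Net primary income = 86.2
Net secondary income = -41.9
Current account = 777.8 + 86.2 + (-41.9) = 822.1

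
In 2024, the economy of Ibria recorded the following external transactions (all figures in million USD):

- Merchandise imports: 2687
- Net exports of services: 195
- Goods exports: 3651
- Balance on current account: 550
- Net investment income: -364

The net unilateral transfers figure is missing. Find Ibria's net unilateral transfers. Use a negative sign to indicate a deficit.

Current account = goods balance + services balance + net primary income + net secondary income
Sum of the known components = 795
Net unilateral transfers = CA - (known components) = 550 - 795 = -245

-245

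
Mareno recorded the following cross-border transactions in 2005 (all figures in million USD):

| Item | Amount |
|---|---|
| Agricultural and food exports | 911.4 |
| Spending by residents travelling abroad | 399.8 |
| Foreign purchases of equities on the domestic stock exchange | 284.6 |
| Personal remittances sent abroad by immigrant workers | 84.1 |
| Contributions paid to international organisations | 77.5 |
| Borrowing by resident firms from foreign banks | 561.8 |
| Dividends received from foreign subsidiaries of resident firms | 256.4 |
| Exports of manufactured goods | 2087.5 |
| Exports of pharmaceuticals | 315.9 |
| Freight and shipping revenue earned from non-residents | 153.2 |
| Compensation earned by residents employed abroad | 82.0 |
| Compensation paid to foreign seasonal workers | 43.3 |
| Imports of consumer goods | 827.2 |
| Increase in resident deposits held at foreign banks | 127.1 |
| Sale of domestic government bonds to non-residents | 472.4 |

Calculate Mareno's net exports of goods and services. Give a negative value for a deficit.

2241.0

Goods: 2087.5 + 315.9 - 827.2 + 911.4 = 2487.6
Services: 153.2 - 399.8 = -246.6
Trade balance = 2487.6 + (-246.6) = 2241.0
(Excluded from the trade balance — financial account: foreign purchases of equities on the domestic stock exchange 284.6, borrowing by resident firms from foreign banks 561.8, increase in resident deposits held at foreign banks 127.1, sale of domestic government bonds to non-residents 472.4; secondary income: personal remittances sent abroad by immigrant workers 84.1, contributions paid to international organisations 77.5; primary income: dividends received from foreign subsidiaries of resident firms 256.4, compensation earned by residents employed abroad 82.0, compensation paid to foreign seasonal workers 43.3.)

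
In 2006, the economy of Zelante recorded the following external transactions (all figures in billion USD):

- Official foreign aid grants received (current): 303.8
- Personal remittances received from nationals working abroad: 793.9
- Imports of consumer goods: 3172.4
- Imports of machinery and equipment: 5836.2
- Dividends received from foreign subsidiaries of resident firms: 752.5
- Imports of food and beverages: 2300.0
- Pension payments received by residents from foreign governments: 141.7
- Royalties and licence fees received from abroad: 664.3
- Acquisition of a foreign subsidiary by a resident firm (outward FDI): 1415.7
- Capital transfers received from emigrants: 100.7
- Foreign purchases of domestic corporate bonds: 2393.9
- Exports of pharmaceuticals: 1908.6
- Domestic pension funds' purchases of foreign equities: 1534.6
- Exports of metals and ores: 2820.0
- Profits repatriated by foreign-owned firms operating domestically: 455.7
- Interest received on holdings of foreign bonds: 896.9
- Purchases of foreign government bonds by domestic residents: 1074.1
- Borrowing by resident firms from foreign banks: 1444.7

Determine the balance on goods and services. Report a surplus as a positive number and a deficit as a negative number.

Goods: 1908.6 - 3172.4 + 2820.0 - 2300.0 - 5836.2 = -6580.0
Services: 664.3
Trade balance = -6580.0 + 664.3 = -5915.7
(Excluded from the trade balance — secondary income: official foreign aid grants received (current) 303.8, personal remittances received from nationals working abroad 793.9, pension payments received by residents from foreign governments 141.7; primary income: dividends received from foreign subsidiaries of resident firms 752.5, profits repatriated by foreign-owned firms operating domestically 455.7, interest received on holdings of foreign bonds 896.9; financial account: acquisition of a foreign subsidiary by a resident firm (outward FDI) 1415.7, foreign purchases of domestic corporate bonds 2393.9, domestic pension funds' purchases of foreign equities 1534.6, purchases of foreign government bonds by domestic residents 1074.1, borrowing by resident firms from foreign banks 1444.7; capital account: capital transfers received from emigrants 100.7.)

-5915.7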